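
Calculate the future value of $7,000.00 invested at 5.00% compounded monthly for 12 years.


Compound interest formula: A = P(1 + r/n)^(nt)
A = $7,000.00 × (1 + 0.05/12)^(12 × 12)
Growth factor: (1 + 0.05/12)^144 = 1.819849
A = $7,000.00 × 1.819849
A = $12,738.94

A = P(1 + r/n)^(nt) = $12,738.94


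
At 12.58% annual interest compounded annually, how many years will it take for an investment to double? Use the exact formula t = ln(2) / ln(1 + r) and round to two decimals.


Doubling condition: (1 + r)^t = 2
Take ln of both sides: t × ln(1 + r) = ln(2)
t = ln(2) / ln(1 + r)
t = 0.693147 / 0.118494
t = 5.85

t = ln(2) / ln(1 + r) = 5.85 years


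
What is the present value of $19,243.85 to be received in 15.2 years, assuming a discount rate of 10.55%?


Present value formula: PV = FV / (1 + r)^t
PV = $19,243.85 / (1 + 0.1055)^15.2
PV = $19,243.85 / 4.592963
PV = $4,189.86

PV = FV / (1 + r)^t = $4,189.86


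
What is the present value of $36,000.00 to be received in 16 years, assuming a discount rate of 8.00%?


Present value formula: PV = FV / (1 + r)^t
PV = $36,000.00 / (1 + 0.08)^16
PV = $36,000.00 / 3.425943
PV = $10,508.06

PV = FV / (1 + r)^t = $10,508.06


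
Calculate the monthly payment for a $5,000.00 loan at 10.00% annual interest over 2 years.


Loan payment formula: PMT = PV × r / (1 − (1 + r)^(−n))
Monthly rate r = 0.1/12 ≈ 0.00833333, n = 24 months
Denominator: 1 − (1 + 0.1/12)^(−24) = 0.1805905
PMT = $5,000.00 × (0.1/12) / 0.1805905
PMT = $230.72 per month

PMT = PV × r / (1-(1+r)^(-n)) = $230.72/month


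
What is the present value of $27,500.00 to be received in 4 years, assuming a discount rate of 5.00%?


Present value formula: PV = FV / (1 + r)^t
PV = $27,500.00 / (1 + 0.05)^4
PV = $27,500.00 / 1.215506
PV = $22,624.32

PV = FV / (1 + r)^t = $22,624.32


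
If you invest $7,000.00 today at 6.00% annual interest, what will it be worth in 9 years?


Future value formula: FV = PV × (1 + r)^t
FV = $7,000.00 × (1 + 0.06)^9
FV = $7,000.00 × 1.689479
FV = $11,826.35

FV = PV × (1 + r)^t = $11,826.35


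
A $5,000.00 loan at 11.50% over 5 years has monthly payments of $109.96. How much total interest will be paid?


Total paid over the life of the loan = PMT × n.
Total paid = $109.96 × 60 = $6,597.60
Total interest = total paid − principal = $6,597.60 − $5,000.00 = $1,597.60

Total interest = (PMT × n) - PV = $1,597.60


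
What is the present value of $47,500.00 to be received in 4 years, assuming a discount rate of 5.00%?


Present value formula: PV = FV / (1 + r)^t
PV = $47,500.00 / (1 + 0.05)^4
PV = $47,500.00 / 1.2155063
PV = $39,078.37

PV = FV / (1 + r)^t = $39,078.37


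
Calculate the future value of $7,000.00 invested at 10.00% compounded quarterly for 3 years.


Compound interest formula: A = P(1 + r/n)^(nt)
A = $7,000.00 × (1 + 0.1/4)^(4 × 3)
Growth factor: (1 + 0.1/4)^12 = 1.344889
A = $7,000.00 × 1.344889
A = $9,414.22

A = P(1 + r/n)^(nt) = $9,414.22


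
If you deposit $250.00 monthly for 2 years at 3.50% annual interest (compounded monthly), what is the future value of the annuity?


Future value of an ordinary annuity: FV = PMT × ((1 + r)^n − 1) / r
Monthly rate r = 0.035/12 ≈ 0.00291667, n = 24
FV = $250.00 × ((1 + 0.035/12)^24 − 1) / (0.035/12)
FV = $250.00 × 24.822485
FV = $6,205.62

FV = PMT × ((1+r)^n - 1)/r = $6,205.62


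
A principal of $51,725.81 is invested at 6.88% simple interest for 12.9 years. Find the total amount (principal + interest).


Total amount formula: A = P(1 + rt) = P + P·r·t
Interest: I = P × r × t = $51,725.81 × 0.0688 × 12.9 = $45,907.69
A = P + I = $51,725.81 + $45,907.69 = $97,633.50

A = P + I = P(1 + rt) = $97,633.50


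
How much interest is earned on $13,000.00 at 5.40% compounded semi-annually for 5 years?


Compound interest earned = final amount − principal.
A = P(1 + r/n)^(nt) = $13,000.00 × (1 + 0.054/2)^(2 × 5) = $16,968.67
Interest = A − P = $16,968.67 − $13,000.00 = $3,968.67

Interest = A - P = $3,968.67


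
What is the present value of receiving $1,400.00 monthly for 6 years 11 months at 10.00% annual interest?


Present value of an ordinary annuity: PV = PMT × (1 − (1 + r)^(−n)) / r
Monthly rate r = 0.1/12 ≈ 0.00833333, n = 83
PV = $1,400.00 × (1 − (1 + 0.1/12)^(−83)) / (0.1/12)
PV = $1,400.00 × 59.738640
PV = $83,634.10

PV = PMT × (1-(1+r)^(-n))/r = $83,634.10


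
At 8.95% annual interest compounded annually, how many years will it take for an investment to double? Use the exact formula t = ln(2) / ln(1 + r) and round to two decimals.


Doubling condition: (1 + r)^t = 2
Take ln of both sides: t × ln(1 + r) = ln(2)
t = ln(2) / ln(1 + r)
t = 0.693147 / 0.085719
t = 8.09

t = ln(2) / ln(1 + r) = 8.09 years


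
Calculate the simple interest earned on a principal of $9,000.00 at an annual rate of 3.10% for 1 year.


Simple interest formula: I = P × r × t
I = $9,000.00 × 0.031 × 1
I = $279.00

I = P × r × t = $279.00


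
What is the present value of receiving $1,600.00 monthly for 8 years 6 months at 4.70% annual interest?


Present value of an ordinary annuity: PV = PMT × (1 − (1 + r)^(−n)) / r
Monthly rate r = 0.047/12 ≈ 0.00391667, n = 102
PV = $1,600.00 × (1 − (1 + 0.047/12)^(−102)) / (0.047/12)
PV = $1,600.00 × 83.954344
PV = $134,326.95

PV = PMT × (1-(1+r)^(-n))/r = $134,326.95


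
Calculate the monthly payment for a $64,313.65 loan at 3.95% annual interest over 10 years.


Loan payment formula: PMT = PV × r / (1 − (1 + r)^(−n))
Monthly rate r = 0.0395/12 ≈ 0.00329167, n = 120 months
Denominator: 1 − (1 + 0.0395/12)^(−120) = 0.325883
PMT = $64,313.65 × (0.0395/12) / 0.325883
PMT = $649.62 per month

PMT = PV × r / (1-(1+r)^(-n)) = $649.62/month


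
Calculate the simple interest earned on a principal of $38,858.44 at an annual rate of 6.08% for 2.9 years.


Simple interest formula: I = P × r × t
I = $38,858.44 × 0.0608 × 2.9
I = $6,851.52

I = P × r × t = $6,851.52


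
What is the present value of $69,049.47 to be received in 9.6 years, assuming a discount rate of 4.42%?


Present value formula: PV = FV / (1 + r)^t
PV = $69,049.47 / (1 + 0.0442)^9.6
PV = $69,049.47 / 1.514689
PV = $45,586.57

PV = FV / (1 + r)^t = $45,586.57


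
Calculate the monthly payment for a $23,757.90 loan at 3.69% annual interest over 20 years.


Loan payment formula: PMT = PV × r / (1 − (1 + r)^(−n))
Monthly rate r = 0.0369/12 = 0.003075, n = 240 months
Denominator: 1 − (1 + 0.0369/12)^(−240) = 0.521389
PMT = $23,757.90 × (0.0369/12) / 0.521389
PMT = $140.12 per month

PMT = PV × r / (1-(1+r)^(-n)) = $140.12/month


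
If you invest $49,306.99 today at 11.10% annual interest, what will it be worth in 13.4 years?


Future value formula: FV = PV × (1 + r)^t
FV = $49,306.99 × (1 + 0.111)^13.4
FV = $49,306.99 × 4.0979664
FV = $202,058.39

FV = PV × (1 + r)^t = $202,058.39


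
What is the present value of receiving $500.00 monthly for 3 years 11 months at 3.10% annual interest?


Present value of an ordinary annuity: PV = PMT × (1 − (1 + r)^(−n)) / r
Monthly rate r = 0.031/12 ≈ 0.00258333, n = 47
PV = $500.00 × (1 − (1 + 0.031/12)^(−47)) / (0.031/12)
PV = $500.00 × 44.205087
PV = $22,102.54

PV = PMT × (1-(1+r)^(-n))/r = $22,102.54


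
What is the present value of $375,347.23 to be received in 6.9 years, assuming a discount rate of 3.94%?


Present value formula: PV = FV / (1 + r)^t
PV = $375,347.23 / (1 + 0.0394)^6.9
PV = $375,347.23 / 1.30557167
PV = $287,496.46

PV = FV / (1 + r)^t = $287,496.46


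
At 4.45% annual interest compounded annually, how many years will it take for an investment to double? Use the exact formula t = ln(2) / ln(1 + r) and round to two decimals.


Doubling condition: (1 + r)^t = 2
Take ln of both sides: t × ln(1 + r) = ln(2)
t = ln(2) / ln(1 + r)
t = 0.693147 / 0.043538
t = 15.92

t = ln(2) / ln(1 + r) = 15.92 years


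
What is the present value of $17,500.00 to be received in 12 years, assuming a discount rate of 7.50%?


Present value formula: PV = FV / (1 + r)^t
PV = $17,500.00 / (1 + 0.075)^12
PV = $17,500.00 / 2.381780
PV = $7,347.45

PV = FV / (1 + r)^t = $7,347.45


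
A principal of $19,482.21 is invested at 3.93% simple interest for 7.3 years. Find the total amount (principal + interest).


Total amount formula: A = P(1 + rt) = P + P·r·t
Interest: I = P × r × t = $19,482.21 × 0.0393 × 7.3 = $5,589.25
A = P + I = $19,482.21 + $5,589.25 = $25,071.46

A = P + I = P(1 + rt) = $25,071.46


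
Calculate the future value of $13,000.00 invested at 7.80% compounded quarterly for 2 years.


Compound interest formula: A = P(1 + r/n)^(nt)
A = $13,000.00 × (1 + 0.078/4)^(4 × 2)
Growth factor: (1 + 0.078/4)^8 = 1.1670725
A = $13,000.00 × 1.1670725
A = $15,171.94

A = P(1 + r/n)^(nt) = $15,171.94


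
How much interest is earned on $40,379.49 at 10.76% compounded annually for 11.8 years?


Compound interest earned = final amount − principal.
A = P(1 + r/n)^(nt) = $40,379.49 × (1 + 0.1076/1)^(1 × 11.8) = $134,858.90
Interest = A − P = $134,858.90 − $40,379.49 = $94,479.41

Interest = A - P = $94,479.41


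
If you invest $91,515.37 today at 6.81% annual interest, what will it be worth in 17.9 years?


Future value formula: FV = PV × (1 + r)^t
FV = $91,515.37 × (1 + 0.0681)^17.9
FV = $91,515.37 × 3.2520205
FV = $297,609.86

FV = PV × (1 + r)^t = $297,609.86


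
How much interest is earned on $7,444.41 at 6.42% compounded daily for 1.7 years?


Compound interest earned = final amount − principal.
A = P(1 + r/n)^(nt) = $7,444.41 × (1 + 0.0642/365)^(365 × 1.7) = $8,302.81
Interest = A − P = $8,302.81 − $7,444.41 = $858.40

Interest = A - P = $858.40


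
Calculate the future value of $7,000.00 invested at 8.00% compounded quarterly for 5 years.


Compound interest formula: A = P(1 + r/n)^(nt)
A = $7,000.00 × (1 + 0.08/4)^(4 × 5)
Growth factor: (1 + 0.08/4)^20 = 1.485947
A = $7,000.00 × 1.485947
A = $10,401.63

A = P(1 + r/n)^(nt) = $10,401.63


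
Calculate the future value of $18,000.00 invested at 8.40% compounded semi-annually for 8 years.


Compound interest formula: A = P(1 + r/n)^(nt)
A = $18,000.00 × (1 + 0.084/2)^(2 × 8)
Growth factor: (1 + 0.084/2)^16 = 1.931450
A = $18,000.00 × 1.931450
A = $34,766.10

A = P(1 + r/n)^(nt) = $34,766.10


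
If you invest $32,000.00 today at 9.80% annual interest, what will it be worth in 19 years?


Future value formula: FV = PV × (1 + r)^t
FV = $32,000.00 × (1 + 0.098)^19
FV = $32,000.00 × 5.908054
FV = $189,057.73

FV = PV × (1 + r)^t = $189,057.73


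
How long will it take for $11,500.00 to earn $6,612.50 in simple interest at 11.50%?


Rearrange the simple interest formula for t:
I = P × r × t  ⇒  t = I / (P × r)
t = $6,612.50 / ($11,500.00 × 0.115)
t = 5

t = I/(P×r) = 5 years


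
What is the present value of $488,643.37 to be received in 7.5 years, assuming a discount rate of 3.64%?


Present value formula: PV = FV / (1 + r)^t
PV = $488,643.37 / (1 + 0.0364)^7.5
PV = $488,643.37 / 1.30754165
PV = $373,711.51

PV = FV / (1 + r)^t = $373,711.51


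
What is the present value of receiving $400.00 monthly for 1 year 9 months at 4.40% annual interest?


Present value of an ordinary annuity: PV = PMT × (1 − (1 + r)^(−n)) / r
Monthly rate r = 0.044/12 ≈ 0.00366667, n = 21
PV = $400.00 × (1 − (1 + 0.044/12)^(−21)) / (0.044/12)
PV = $400.00 × 20.176296
PV = $8,070.52

PV = PMT × (1-(1+r)^(-n))/r = $8,070.52


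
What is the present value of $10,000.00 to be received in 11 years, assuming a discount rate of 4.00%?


Present value formula: PV = FV / (1 + r)^t
PV = $10,000.00 / (1 + 0.04)^11
PV = $10,000.00 / 1.539454
PV = $6,495.81

PV = FV / (1 + r)^t = $6,495.81


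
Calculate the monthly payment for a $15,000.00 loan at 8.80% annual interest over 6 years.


Loan payment formula: PMT = PV × r / (1 − (1 + r)^(−n))
Monthly rate r = 0.088/12 ≈ 0.00733333, n = 72 months
Denominator: 1 − (1 + 0.088/12)^(−72) = 0.409079
PMT = $15,000.00 × (0.088/12) / 0.409079
PMT = $268.90 per month

PMT = PV × r / (1-(1+r)^(-n)) = $268.90/month


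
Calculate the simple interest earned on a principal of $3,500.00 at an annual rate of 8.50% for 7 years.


Simple interest formula: I = P × r × t
I = $3,500.00 × 0.085 × 7
I = $2,082.50

I = P × r × t = $2,082.50


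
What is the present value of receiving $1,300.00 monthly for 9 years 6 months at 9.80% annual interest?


Present value of an ordinary annuity: PV = PMT × (1 − (1 + r)^(−n)) / r
Monthly rate r = 0.098/12 ≈ 0.00816667, n = 114
PV = $1,300.00 × (1 − (1 + 0.098/12)^(−114)) / (0.098/12)
PV = $1,300.00 × 74.001735
PV = $96,202.26

PV = PMT × (1-(1+r)^(-n))/r = $96,202.26


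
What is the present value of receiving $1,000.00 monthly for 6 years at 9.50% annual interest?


Present value of an ordinary annuity: PV = PMT × (1 − (1 + r)^(−n)) / r
Monthly rate r = 0.095/12 ≈ 0.00791667, n = 72
PV = $1,000.00 × (1 − (1 + 0.095/12)^(−72)) / (0.095/12)
PV = $1,000.00 × 54.720488
PV = $54,720.49

PV = PMT × (1-(1+r)^(-n))/r = $54,720.49


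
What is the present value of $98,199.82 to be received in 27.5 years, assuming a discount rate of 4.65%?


Present value formula: PV = FV / (1 + r)^t
PV = $98,199.82 / (1 + 0.0465)^27.5
PV = $98,199.82 / 3.490028
PV = $28,137.26

PV = FV / (1 + r)^t = $28,137.26


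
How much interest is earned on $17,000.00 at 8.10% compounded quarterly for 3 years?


Compound interest earned = final amount − principal.
A = P(1 + r/n)^(nt) = $17,000.00 × (1 + 0.081/4)^(4 × 3) = $21,623.61
Interest = A − P = $21,623.61 − $17,000.00 = $4,623.61

Interest = A - P = $4,623.61


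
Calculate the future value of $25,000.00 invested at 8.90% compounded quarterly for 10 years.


Compound interest formula: A = P(1 + r/n)^(nt)
A = $25,000.00 × (1 + 0.089/4)^(4 × 10)
Growth factor: (1 + 0.089/4)^40 = 2.411486
A = $25,000.00 × 2.411486
A = $60,287.15

A = P(1 + r/n)^(nt) = $60,287.15


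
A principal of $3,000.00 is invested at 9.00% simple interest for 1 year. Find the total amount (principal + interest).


Total amount formula: A = P(1 + rt) = P + P·r·t
Interest: I = P × r × t = $3,000.00 × 0.09 × 1 = $270.00
A = P + I = $3,000.00 + $270.00 = $3,270.00

A = P + I = P(1 + rt) = $3,270.00


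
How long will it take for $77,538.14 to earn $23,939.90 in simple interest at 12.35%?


Rearrange the simple interest formula for t:
I = P × r × t  ⇒  t = I / (P × r)
t = $23,939.90 / ($77,538.14 × 0.1235)
t = 2.5

t = I/(P×r) = 2.5 years


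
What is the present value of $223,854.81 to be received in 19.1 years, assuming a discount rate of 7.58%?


Present value formula: PV = FV / (1 + r)^t
PV = $223,854.81 / (1 + 0.0758)^19.1
PV = $223,854.81 / 4.037127
PV = $55,449.04

PV = FV / (1 + r)^t = $55,449.04


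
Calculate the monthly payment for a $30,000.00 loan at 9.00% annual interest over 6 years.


Loan payment formula: PMT = PV × r / (1 − (1 + r)^(−n))
Monthly rate r = 0.09/12 = 0.0075, n = 72 months
Denominator: 1 − (1 + 0.09/12)^(−72) = 0.416076
PMT = $30,000.00 × (0.09/12) / 0.416076
PMT = $540.77 per month

PMT = PV × r / (1-(1+r)^(-n)) = $540.77/month


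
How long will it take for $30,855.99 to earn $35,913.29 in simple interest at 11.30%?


Rearrange the simple interest formula for t:
I = P × r × t  ⇒  t = I / (P × r)
t = $35,913.29 / ($30,855.99 × 0.113)
t = 10.3

t = I/(P×r) = 10.3 years


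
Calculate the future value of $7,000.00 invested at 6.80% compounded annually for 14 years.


Compound interest formula: A = P(1 + r/n)^(nt)
A = $7,000.00 × (1 + 0.068/1)^(1 × 14)
Growth factor: (1 + 0.068/1)^14 = 2.5118722
A = $7,000.00 × 2.5118722
A = $17,583.11

A = P(1 + r/n)^(nt) = $17,583.11


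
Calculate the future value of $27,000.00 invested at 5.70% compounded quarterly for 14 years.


Compound interest formula: A = P(1 + r/n)^(nt)
A = $27,000.00 × (1 + 0.057/4)^(4 × 14)
Growth factor: (1 + 0.057/4)^56 = 2.2086196
A = $27,000.00 × 2.2086196
A = $59,632.73

A = P(1 + r/n)^(nt) = $59,632.73


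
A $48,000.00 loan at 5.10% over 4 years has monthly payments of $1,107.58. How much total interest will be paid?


Total paid over the life of the loan = PMT × n.
Total paid = $1,107.58 × 48 = $53,163.84
Total interest = total paid − principal = $53,163.84 − $48,000.00 = $5,163.84

Total interest = (PMT × n) - PV = $5,163.84


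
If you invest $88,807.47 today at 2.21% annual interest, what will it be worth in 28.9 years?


Future value formula: FV = PV × (1 + r)^t
FV = $88,807.47 × (1 + 0.0221)^28.9
FV = $88,807.47 × 1.8808706
FV = $167,035.36

FV = PV × (1 + r)^t = $167,035.36


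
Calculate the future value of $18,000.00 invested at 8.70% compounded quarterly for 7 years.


Compound interest formula: A = P(1 + r/n)^(nt)
A = $18,000.00 × (1 + 0.087/4)^(4 × 7)
Growth factor: (1 + 0.087/4)^28 = 1.826628
A = $18,000.00 × 1.826628
A = $32,879.30

A = P(1 + r/n)^(nt) = $32,879.30


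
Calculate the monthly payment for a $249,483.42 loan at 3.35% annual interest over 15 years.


Loan payment formula: PMT = PV × r / (1 − (1 + r)^(−n))
Monthly rate r = 0.0335/12 ≈ 0.00279167, n = 180 months
Denominator: 1 − (1 + 0.0335/12)^(−180) = 0.394560
PMT = $249,483.42 × (0.0335/12) / 0.394560
PMT = $1,765.19 per month

PMT = PV × r / (1-(1+r)^(-n)) = $1,765.19/month


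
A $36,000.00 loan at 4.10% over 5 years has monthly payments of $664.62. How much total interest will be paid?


Total paid over the life of the loan = PMT × n.
Total paid = $664.62 × 60 = $39,877.20
Total interest = total paid − principal = $39,877.20 − $36,000.00 = $3,877.20

Total interest = (PMT × n) - PV = $3,877.20


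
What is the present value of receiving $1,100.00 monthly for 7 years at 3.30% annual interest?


Present value of an ordinary annuity: PV = PMT × (1 − (1 + r)^(−n)) / r
Monthly rate r = 0.033/12 = 0.00275, n = 84
PV = $1,100.00 × (1 − (1 + 0.033/12)^(−84)) / (0.033/12)
PV = $1,100.00 × 74.912307
PV = $82,403.54

PV = PMT × (1-(1+r)^(-n))/r = $82,403.54


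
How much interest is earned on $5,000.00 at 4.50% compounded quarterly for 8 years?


Compound interest earned = final amount − principal.
A = P(1 + r/n)^(nt) = $5,000.00 × (1 + 0.045/4)^(4 × 8) = $7,152.26
Interest = A − P = $7,152.26 − $5,000.00 = $2,152.26

Interest = A - P = $2,152.26


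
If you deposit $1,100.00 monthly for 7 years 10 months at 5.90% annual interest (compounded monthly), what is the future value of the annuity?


Future value of an ordinary annuity: FV = PMT × ((1 + r)^n − 1) / r
Monthly rate r = 0.059/12 ≈ 0.00491667, n = 94
FV = $1,100.00 × ((1 + 0.059/12)^94 − 1) / (0.059/12)
FV = $1,100.00 × 119.128090
FV = $131,040.90

FV = PMT × ((1+r)^n - 1)/r = $131,040.90


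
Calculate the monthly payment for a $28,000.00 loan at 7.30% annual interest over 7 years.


Loan payment formula: PMT = PV × r / (1 − (1 + r)^(−n))
Monthly rate r = 0.073/12 ≈ 0.00608333, n = 84 months
Denominator: 1 − (1 + 0.073/12)^(−84) = 0.399175
PMT = $28,000.00 × (0.073/12) / 0.399175
PMT = $426.71 per month

PMT = PV × r / (1-(1+r)^(-n)) = $426.71/month


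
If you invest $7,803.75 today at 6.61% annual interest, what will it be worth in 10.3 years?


Future value formula: FV = PV × (1 + r)^t
FV = $7,803.75 × (1 + 0.0661)^10.3
FV = $7,803.75 × 1.933387
FV = $15,087.67

FV = PV × (1 + r)^t = $15,087.67


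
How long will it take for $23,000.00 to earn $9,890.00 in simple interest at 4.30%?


Rearrange the simple interest formula for t:
I = P × r × t  ⇒  t = I / (P × r)
t = $9,890.00 / ($23,000.00 × 0.043)
t = 10

t = I/(P×r) = 10 years


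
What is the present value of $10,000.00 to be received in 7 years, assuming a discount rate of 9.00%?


Present value formula: PV = FV / (1 + r)^t
PV = $10,000.00 / (1 + 0.09)^7
PV = $10,000.00 / 1.828039
PV = $5,470.34

PV = FV / (1 + r)^t = $5,470.34


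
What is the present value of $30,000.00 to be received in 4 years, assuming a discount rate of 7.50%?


Present value formula: PV = FV / (1 + r)^t
PV = $30,000.00 / (1 + 0.075)^4
PV = $30,000.00 / 1.335469
PV = $22,464.02

PV = FV / (1 + r)^t = $22,464.02


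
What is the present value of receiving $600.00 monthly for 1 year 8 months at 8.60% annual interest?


Present value of an ordinary annuity: PV = PMT × (1 − (1 + r)^(−n)) / r
Monthly rate r = 0.086/12 ≈ 0.00716667, n = 20
PV = $600.00 × (1 − (1 + 0.086/12)^(−20)) / (0.086/12)
PV = $600.00 × 18.570946
PV = $11,142.57

PV = PMT × (1-(1+r)^(-n))/r = $11,142.57


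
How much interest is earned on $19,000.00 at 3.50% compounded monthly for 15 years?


Compound interest earned = final amount − principal.
A = P(1 + r/n)^(nt) = $19,000.00 × (1 + 0.035/12)^(12 × 15) = $32,094.18
Interest = A − P = $32,094.18 − $19,000.00 = $13,094.18

Interest = A - P = $13,094.18


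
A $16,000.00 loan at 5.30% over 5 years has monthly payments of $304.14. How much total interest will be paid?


Total paid over the life of the loan = PMT × n.
Total paid = $304.14 × 60 = $18,248.40
Total interest = total paid − principal = $18,248.40 − $16,000.00 = $2,248.40

Total interest = (PMT × n) - PV = $2,248.40


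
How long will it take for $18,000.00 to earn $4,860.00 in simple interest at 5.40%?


Rearrange the simple interest formula for t:
I = P × r × t  ⇒  t = I / (P × r)
t = $4,860.00 / ($18,000.00 × 0.054)
t = 5

t = I/(P×r) = 5 years


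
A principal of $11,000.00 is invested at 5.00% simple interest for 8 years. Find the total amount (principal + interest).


Total amount formula: A = P(1 + rt) = P + P·r·t
Interest: I = P × r × t = $11,000.00 × 0.05 × 8 = $4,400.00
A = P + I = $11,000.00 + $4,400.00 = $15,400.00

A = P + I = P(1 + rt) = $15,400.00


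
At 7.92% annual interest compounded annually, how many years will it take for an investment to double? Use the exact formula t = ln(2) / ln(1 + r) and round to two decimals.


Doubling condition: (1 + r)^t = 2
Take ln of both sides: t × ln(1 + r) = ln(2)
t = ln(2) / ln(1 + r)
t = 0.693147 / 0.076220
t = 9.09

t = ln(2) / ln(1 + r) = 9.09 years


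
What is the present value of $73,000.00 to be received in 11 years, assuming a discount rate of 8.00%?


Present value formula: PV = FV / (1 + r)^t
PV = $73,000.00 / (1 + 0.08)^11
PV = $73,000.00 / 2.331639
PV = $31,308.45

PV = FV / (1 + r)^t = $31,308.45


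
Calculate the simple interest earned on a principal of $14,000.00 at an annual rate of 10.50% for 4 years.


Simple interest formula: I = P × r × t
I = $14,000.00 × 0.105 × 4
I = $5,880.00

I = P × r × t = $5,880.00


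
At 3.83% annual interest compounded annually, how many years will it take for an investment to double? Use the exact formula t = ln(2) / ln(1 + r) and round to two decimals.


Doubling condition: (1 + r)^t = 2
Take ln of both sides: t × ln(1 + r) = ln(2)
t = ln(2) / ln(1 + r)
t = 0.693147 / 0.037585
t = 18.44

t = ln(2) / ln(1 + r) = 18.44 years


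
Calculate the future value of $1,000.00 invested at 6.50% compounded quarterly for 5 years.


Compound interest formula: A = P(1 + r/n)^(nt)
A = $1,000.00 × (1 + 0.065/4)^(4 × 5)
Growth factor: (1 + 0.065/4)^20 = 1.380420
A = $1,000.00 × 1.380420
A = $1,380.42

A = P(1 + r/n)^(nt) = $1,380.42


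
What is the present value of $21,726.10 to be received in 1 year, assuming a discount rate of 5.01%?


Present value formula: PV = FV / (1 + r)^t
PV = $21,726.10 / (1 + 0.0501)^1
PV = $21,726.10 / 1.050100
PV = $20,689.55

PV = FV / (1 + r)^t = $20,689.55


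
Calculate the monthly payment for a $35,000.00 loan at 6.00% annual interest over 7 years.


Loan payment formula: PMT = PV × r / (1 − (1 + r)^(−n))
Monthly rate r = 0.06/12 = 0.005, n = 84 months
Denominator: 1 − (1 + 0.06/12)^(−84) = 0.342265
PMT = $35,000.00 × (0.06/12) / 0.342265
PMT = $511.30 per month

PMT = PV × r / (1-(1+r)^(-n)) = $511.30/month


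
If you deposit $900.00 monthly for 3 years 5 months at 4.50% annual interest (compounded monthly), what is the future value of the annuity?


Future value of an ordinary annuity: FV = PMT × ((1 + r)^n − 1) / r
Monthly rate r = 0.045/12 = 0.00375, n = 41
FV = $900.00 × ((1 + 0.045/12)^41 − 1) / (0.045/12)
FV = $900.00 × 44.230398
FV = $39,807.36

FV = PMT × ((1+r)^n - 1)/r = $39,807.36


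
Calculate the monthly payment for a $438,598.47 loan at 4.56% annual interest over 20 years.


Loan payment formula: PMT = PV × r / (1 − (1 + r)^(−n))
Monthly rate r = 0.0456/12 = 0.0038, n = 240 months
Denominator: 1 − (1 + 0.0456/12)^(−240) = 0.597585
PMT = $438,598.47 × (0.0456/12) / 0.597585
PMT = $2,789.02 per month

PMT = PV × r / (1-(1+r)^(-n)) = $2,789.02/month


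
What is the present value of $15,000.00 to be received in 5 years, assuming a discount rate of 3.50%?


Present value formula: PV = FV / (1 + r)^t
PV = $15,000.00 / (1 + 0.035)^5
PV = $15,000.00 / 1.187686
PV = $12,629.60

PV = FV / (1 + r)^t = $12,629.60


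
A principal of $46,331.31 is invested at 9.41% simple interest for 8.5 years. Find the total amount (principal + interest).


Total amount formula: A = P(1 + rt) = P + P·r·t
Interest: I = P × r × t = $46,331.31 × 0.0941 × 8.5 = $37,058.10
A = P + I = $46,331.31 + $37,058.10 = $83,389.41

A = P + I = P(1 + rt) = $83,389.41


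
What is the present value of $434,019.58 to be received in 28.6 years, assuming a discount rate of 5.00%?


Present value formula: PV = FV / (1 + r)^t
PV = $434,019.58 / (1 + 0.05)^28.6
PV = $434,019.58 / 4.0365836
PV = $107,521.51

PV = FV / (1 + r)^t = $107,521.51


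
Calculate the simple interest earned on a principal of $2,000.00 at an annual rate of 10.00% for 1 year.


Simple interest formula: I = P × r × t
I = $2,000.00 × 0.1 × 1
I = $200.00

I = P × r × t = $200.00


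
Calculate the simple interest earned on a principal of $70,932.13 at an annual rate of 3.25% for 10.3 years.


Simple interest formula: I = P × r × t
I = $70,932.13 × 0.0325 × 10.3
I = $23,744.53

I = P × r × t = $23,744.53


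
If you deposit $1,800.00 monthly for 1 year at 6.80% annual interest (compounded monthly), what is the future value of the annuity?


Future value of an ordinary annuity: FV = PMT × ((1 + r)^n − 1) / r
Monthly rate r = 0.068/12 ≈ 0.00566667, n = 12
FV = $1,800.00 × ((1 + 0.068/12)^12 − 1) / (0.068/12)
FV = $1,800.00 × 12.381155
FV = $22,286.08

FV = PMT × ((1+r)^n - 1)/r = $22,286.08


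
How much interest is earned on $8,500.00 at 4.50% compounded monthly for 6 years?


Compound interest earned = final amount − principal.
A = P(1 + r/n)^(nt) = $8,500.00 × (1 + 0.045/12)^(12 × 6) = $11,129.08
Interest = A − P = $11,129.08 − $8,500.00 = $2,629.08

Interest = A - P = $2,629.08


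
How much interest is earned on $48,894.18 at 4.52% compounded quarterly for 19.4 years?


Compound interest earned = final amount − principal.
A = P(1 + r/n)^(nt) = $48,894.18 × (1 + 0.0452/4)^(4 × 19.4) = $116,935.33
Interest = A − P = $116,935.33 − $48,894.18 = $68,041.15

Interest = A - P = $68,041.15


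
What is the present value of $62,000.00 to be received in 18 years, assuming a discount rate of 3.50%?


Present value formula: PV = FV / (1 + r)^t
PV = $62,000.00 / (1 + 0.035)^18
PV = $62,000.00 / 1.857489
PV = $33,378.39

PV = FV / (1 + r)^t = $33,378.39


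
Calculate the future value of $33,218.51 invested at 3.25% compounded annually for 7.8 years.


Compound interest formula: A = P(1 + r/n)^(nt)
A = $33,218.51 × (1 + 0.0325/1)^(1 × 7.8)
Growth factor: (1 + 0.0325/1)^7.8 = 1.2833422
A = $33,218.51 × 1.2833422
A = $42,630.72

A = P(1 + r/n)^(nt) = $42,630.72


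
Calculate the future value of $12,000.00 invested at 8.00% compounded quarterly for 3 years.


Compound interest formula: A = P(1 + r/n)^(nt)
A = $12,000.00 × (1 + 0.08/4)^(4 × 3)
Growth factor: (1 + 0.08/4)^12 = 1.268242
A = $12,000.00 × 1.268242
A = $15,218.90

A = P(1 + r/n)^(nt) = $15,218.90


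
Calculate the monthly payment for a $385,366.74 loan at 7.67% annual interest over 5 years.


Loan payment formula: PMT = PV × r / (1 − (1 + r)^(−n))
Monthly rate r = 0.0767/12 ≈ 0.00639167, n = 60 months
Denominator: 1 − (1 + 0.0767/12)^(−60) = 0.3176957
PMT = $385,366.74 × (0.0767/12) / 0.3176957
PMT = $7,753.13 per month

PMT = PV × r / (1-(1+r)^(-n)) = $7,753.13/month


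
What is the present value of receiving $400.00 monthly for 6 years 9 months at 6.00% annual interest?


Present value of an ordinary annuity: PV = PMT × (1 − (1 + r)^(−n)) / r
Monthly rate r = 0.06/12 = 0.005, n = 81
PV = $400.00 × (1 − (1 + 0.06/12)^(−81)) / (0.06/12)
PV = $400.00 × 66.469956
PV = $26,587.98

PV = PMT × (1-(1+r)^(-n))/r = $26,587.98


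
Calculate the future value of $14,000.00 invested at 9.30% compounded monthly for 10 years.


Compound interest formula: A = P(1 + r/n)^(nt)
A = $14,000.00 × (1 + 0.093/12)^(12 × 10)
Growth factor: (1 + 0.093/12)^120 = 2.5254386
A = $14,000.00 × 2.5254386
A = $35,356.14

A = P(1 + r/n)^(nt) = $35,356.14


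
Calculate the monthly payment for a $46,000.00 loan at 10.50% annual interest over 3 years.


Loan payment formula: PMT = PV × r / (1 − (1 + r)^(−n))
Monthly rate r = 0.105/12 = 0.00875, n = 36 months
Denominator: 1 − (1 + 0.105/12)^(−36) = 0.269211
PMT = $46,000.00 × (0.105/12) / 0.269211
PMT = $1,495.11 per month

PMT = PV × r / (1-(1+r)^(-n)) = $1,495.11/month


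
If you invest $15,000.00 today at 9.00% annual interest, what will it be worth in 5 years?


Future value formula: FV = PV × (1 + r)^t
FV = $15,000.00 × (1 + 0.09)^5
FV = $15,000.00 × 1.538624
FV = $23,079.36

FV = PV × (1 + r)^t = $23,079.36


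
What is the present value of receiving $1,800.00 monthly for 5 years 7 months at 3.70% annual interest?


Present value of an ordinary annuity: PV = PMT × (1 − (1 + r)^(−n)) / r
Monthly rate r = 0.037/12 ≈ 0.00308333, n = 67
PV = $1,800.00 × (1 − (1 + 0.037/12)^(−67)) / (0.037/12)
PV = $1,800.00 × 60.448531
PV = $108,807.36

PV = PMT × (1-(1+r)^(-n))/r = $108,807.36


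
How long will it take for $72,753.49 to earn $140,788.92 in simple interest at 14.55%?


Rearrange the simple interest formula for t:
I = P × r × t  ⇒  t = I / (P × r)
t = $140,788.92 / ($72,753.49 × 0.1455)
t = 13.3

t = I/(P×r) = 13.3 years


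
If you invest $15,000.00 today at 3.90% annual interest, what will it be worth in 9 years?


Future value formula: FV = PV × (1 + r)^t
FV = $15,000.00 × (1 + 0.039)^9
FV = $15,000.00 × 1.411042
FV = $21,165.63

FV = PV × (1 + r)^t = $21,165.63


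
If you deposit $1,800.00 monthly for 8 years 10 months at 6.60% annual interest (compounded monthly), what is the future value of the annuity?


Future value of an ordinary annuity: FV = PMT × ((1 + r)^n − 1) / r
Monthly rate r = 0.066/12 = 0.0055, n = 106
FV = $1,800.00 × ((1 + 0.066/12)^106 − 1) / (0.066/12)
FV = $1,800.00 × 143.371872
FV = $258,069.37

FV = PMT × ((1+r)^n - 1)/r = $258,069.37


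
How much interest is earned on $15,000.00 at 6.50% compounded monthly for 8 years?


Compound interest earned = final amount − principal.
A = P(1 + r/n)^(nt) = $15,000.00 × (1 + 0.065/12)^(12 × 8) = $25,195.03
Interest = A − P = $25,195.03 − $15,000.00 = $10,195.03

Interest = A - P = $10,195.03


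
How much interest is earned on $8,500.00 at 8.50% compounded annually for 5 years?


Compound interest earned = final amount − principal.
A = P(1 + r/n)^(nt) = $8,500.00 × (1 + 0.085/1)^(1 × 5) = $12,781.08
Interest = A − P = $12,781.08 − $8,500.00 = $4,281.08

Interest = A - P = $4,281.08


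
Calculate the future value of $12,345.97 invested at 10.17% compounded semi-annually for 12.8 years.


Compound interest formula: A = P(1 + r/n)^(nt)
A = $12,345.97 × (1 + 0.1017/2)^(2 × 12.8)
Growth factor: (1 + 0.1017/2)^25.6 = 3.559940
A = $12,345.97 × 3.559940
A = $43,950.91

A = P(1 + r/n)^(nt) = $43,950.91


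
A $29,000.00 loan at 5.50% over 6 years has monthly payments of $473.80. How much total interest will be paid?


Total paid over the life of the loan = PMT × n.
Total paid = $473.80 × 72 = $34,113.60
Total interest = total paid − principal = $34,113.60 − $29,000.00 = $5,113.60

Total interest = (PMT × n) - PV = $5,113.60


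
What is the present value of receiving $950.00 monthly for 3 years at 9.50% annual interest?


Present value of an ordinary annuity: PV = PMT × (1 − (1 + r)^(−n)) / r
Monthly rate r = 0.095/12 ≈ 0.00791667, n = 36
PV = $950.00 × (1 − (1 + 0.095/12)^(−36)) / (0.095/12)
PV = $950.00 × 31.217856
PV = $29,656.96

PV = PMT × (1-(1+r)^(-n))/r = $29,656.96


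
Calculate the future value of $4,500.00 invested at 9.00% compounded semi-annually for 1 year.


Compound interest formula: A = P(1 + r/n)^(nt)
A = $4,500.00 × (1 + 0.09/2)^(2 × 1)
Growth factor: (1 + 0.09/2)^2 = 1.092025
A = $4,500.00 × 1.092025
A = $4,914.11

A = P(1 + r/n)^(nt) = $4,914.11


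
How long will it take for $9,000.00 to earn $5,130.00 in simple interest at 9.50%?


Rearrange the simple interest formula for t:
I = P × r × t  ⇒  t = I / (P × r)
t = $5,130.00 / ($9,000.00 × 0.095)
t = 6

t = I/(P×r) = 6 years


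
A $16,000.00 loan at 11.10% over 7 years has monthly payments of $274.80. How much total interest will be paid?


Total paid over the life of the loan = PMT × n.
Total paid = $274.80 × 84 = $23,083.20
Total interest = total paid − principal = $23,083.20 − $16,000.00 = $7,083.20

Total interest = (PMT × n) - PV = $7,083.20


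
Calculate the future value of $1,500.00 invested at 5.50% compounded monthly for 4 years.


Compound interest formula: A = P(1 + r/n)^(nt)
A = $1,500.00 × (1 + 0.055/12)^(12 × 4)
Growth factor: (1 + 0.055/12)^48 = 1.245451
A = $1,500.00 × 1.245451
A = $1,868.18

A = P(1 + r/n)^(nt) = $1,868.18


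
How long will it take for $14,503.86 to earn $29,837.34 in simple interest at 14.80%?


Rearrange the simple interest formula for t:
I = P × r × t  ⇒  t = I / (P × r)
t = $29,837.34 / ($14,503.86 × 0.148)
t = 13.9

t = I/(P×r) = 13.9 years


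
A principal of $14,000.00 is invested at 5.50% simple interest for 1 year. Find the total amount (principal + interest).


Total amount formula: A = P(1 + rt) = P + P·r·t
Interest: I = P × r × t = $14,000.00 × 0.055 × 1 = $770.00
A = P + I = $14,000.00 + $770.00 = $14,770.00

A = P + I = P(1 + rt) = $14,770.00


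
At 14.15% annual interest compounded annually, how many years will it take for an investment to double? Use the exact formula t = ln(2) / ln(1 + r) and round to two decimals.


Doubling condition: (1 + r)^t = 2
Take ln of both sides: t × ln(1 + r) = ln(2)
t = ln(2) / ln(1 + r)
t = 0.693147 / 0.132343
t = 5.24

t = ln(2) / ln(1 + r) = 5.24 years


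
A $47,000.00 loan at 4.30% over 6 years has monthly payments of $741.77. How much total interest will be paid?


Total paid over the life of the loan = PMT × n.
Total paid = $741.77 × 72 = $53,407.44
Total interest = total paid − principal = $53,407.44 − $47,000.00 = $6,407.44

Total interest = (PMT × n) - PV = $6,407.44


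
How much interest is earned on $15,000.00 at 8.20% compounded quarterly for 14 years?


Compound interest earned = final amount − principal.
A = P(1 + r/n)^(nt) = $15,000.00 × (1 + 0.082/4)^(4 × 14) = $46,732.58
Interest = A − P = $46,732.58 − $15,000.00 = $31,732.58

Interest = A - P = $31,732.58


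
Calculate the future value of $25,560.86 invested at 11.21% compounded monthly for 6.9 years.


Compound interest formula: A = P(1 + r/n)^(nt)
A = $25,560.86 × (1 + 0.1121/12)^(12 × 6.9)
Growth factor: (1 + 0.1121/12)^82.8 = 2.15954921
A = $25,560.86 × 2.15954921
A = $55,199.94

A = P(1 + r/n)^(nt) = $55,199.94


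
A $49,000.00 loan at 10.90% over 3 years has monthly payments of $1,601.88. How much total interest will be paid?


Total paid over the life of the loan = PMT × n.
Total paid = $1,601.88 × 36 = $57,667.68
Total interest = total paid − principal = $57,667.68 − $49,000.00 = $8,667.68

Total interest = (PMT × n) - PV = $8,667.68


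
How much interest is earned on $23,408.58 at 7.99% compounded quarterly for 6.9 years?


Compound interest earned = final amount − principal.
A = P(1 + r/n)^(nt) = $23,408.58 × (1 + 0.0799/4)^(4 × 6.9) = $40,406.01
Interest = A − P = $40,406.01 − $23,408.58 = $16,997.43

Interest = A - P = $16,997.43


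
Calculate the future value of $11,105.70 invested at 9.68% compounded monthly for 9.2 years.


Compound interest formula: A = P(1 + r/n)^(nt)
A = $11,105.70 × (1 + 0.0968/12)^(12 × 9.2)
Growth factor: (1 + 0.0968/12)^110.4 = 2.4278043
A = $11,105.70 × 2.4278043
A = $26,962.47

A = P(1 + r/n)^(nt) = $26,962.47


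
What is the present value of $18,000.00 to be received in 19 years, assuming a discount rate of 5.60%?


Present value formula: PV = FV / (1 + r)^t
PV = $18,000.00 / (1 + 0.056)^19
PV = $18,000.00 / 2.815882
PV = $6,392.31

PV = FV / (1 + r)^t = $6,392.31


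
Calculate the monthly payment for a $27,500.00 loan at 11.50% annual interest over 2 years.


Loan payment formula: PMT = PV × r / (1 − (1 + r)^(−n))
Monthly rate r = 0.115/12 ≈ 0.00958333, n = 24 months
Denominator: 1 − (1 + 0.115/12)^(−24) = 0.204596
PMT = $27,500.00 × (0.115/12) / 0.204596
PMT = $1,288.11 per month

PMT = PV × r / (1-(1+r)^(-n)) = $1,288.11/month


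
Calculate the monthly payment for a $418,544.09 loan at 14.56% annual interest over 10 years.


Loan payment formula: PMT = PV × r / (1 − (1 + r)^(−n))
Monthly rate r = 0.1456/12 ≈ 0.01213333, n = 120 months
Denominator: 1 − (1 + 0.1456/12)^(−120) = 0.764781
PMT = $418,544.09 × (0.1456/12) / 0.764781
PMT = $6,640.25 per month

PMT = PV × r / (1-(1+r)^(-n)) = $6,640.25/month


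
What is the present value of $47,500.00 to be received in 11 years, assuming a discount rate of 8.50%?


Present value formula: PV = FV / (1 + r)^t
PV = $47,500.00 / (1 + 0.085)^11
PV = $47,500.00 / 2.453167
PV = $19,362.73

PV = FV / (1 + r)^t = $19,362.73


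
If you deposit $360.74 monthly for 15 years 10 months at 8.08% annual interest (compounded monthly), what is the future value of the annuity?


Future value of an ordinary annuity: FV = PMT × ((1 + r)^n − 1) / r
Monthly rate r = 0.0808/12 ≈ 0.00673333, n = 190
FV = $360.74 × ((1 + 0.0808/12)^190 − 1) / (0.0808/12)
FV = $360.74 × 382.999630
FV = $138,163.29

FV = PMT × ((1+r)^n - 1)/r = $138,163.29


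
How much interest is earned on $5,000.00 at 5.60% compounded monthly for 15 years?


Compound interest earned = final amount − principal.
A = P(1 + r/n)^(nt) = $5,000.00 × (1 + 0.056/12)^(12 × 15) = $11,559.23
Interest = A − P = $11,559.23 − $5,000.00 = $6,559.23

Interest = A - P = $6,559.23


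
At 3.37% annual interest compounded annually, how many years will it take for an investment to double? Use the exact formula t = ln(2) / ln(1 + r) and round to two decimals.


Doubling condition: (1 + r)^t = 2
Take ln of both sides: t × ln(1 + r) = ln(2)
t = ln(2) / ln(1 + r)
t = 0.693147 / 0.033145
t = 20.91

t = ln(2) / ln(1 + r) = 20.91 years


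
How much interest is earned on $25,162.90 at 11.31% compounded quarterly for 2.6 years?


Compound interest earned = final amount − principal.
A = P(1 + r/n)^(nt) = $25,162.90 × (1 + 0.1131/4)^(4 × 2.6) = $33,627.70
Interest = A − P = $33,627.70 − $25,162.90 = $8,464.80

Interest = A - P = $8,464.80


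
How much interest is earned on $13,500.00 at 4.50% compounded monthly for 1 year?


Compound interest earned = final amount − principal.
A = P(1 + r/n)^(nt) = $13,500.00 × (1 + 0.045/12)^(12 × 1) = $14,120.19
Interest = A − P = $14,120.19 − $13,500.00 = $620.19

Interest = A - P = $620.19
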